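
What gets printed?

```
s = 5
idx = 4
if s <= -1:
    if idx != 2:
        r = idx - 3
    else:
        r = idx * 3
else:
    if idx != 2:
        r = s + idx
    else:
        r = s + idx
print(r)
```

s=5, idx=4
s <= -1 is False; idx != 2 is True
→ r = s + idx = 9

9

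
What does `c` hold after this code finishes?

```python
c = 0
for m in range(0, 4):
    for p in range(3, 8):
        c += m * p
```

150

m=0,p=3: c = 0+0 = 0
m=0,p=4: c = 0+0 = 0
m=0,p=5: c = 0+0 = 0
m=0,p=6: c = 0+0 = 0
m=0,p=7: c = 0+0 = 0
m=1,p=3: c = 0+3 = 3
m=1,p=4: c = 3+4 = 7
m=1,p=5: c = 7+5 = 12
m=1,p=6: c = 12+6 = 18
m=1,p=7: c = 18+7 = 25
m=2,p=3: c = 25+6 = 31
m=2,p=4: c = 31+8 = 39
m=2,p=5: c = 39+10 = 49
m=2,p=6: c = 49+12 = 61
m=2,p=7: c = 61+14 = 75
m=3,p=3: c = 75+9 = 84
m=3,p=4: c = 84+12 = 96
m=3,p=5: c = 96+15 = 111
m=3,p=6: c = 111+18 = 129
m=3,p=7: c = 129+21 = 150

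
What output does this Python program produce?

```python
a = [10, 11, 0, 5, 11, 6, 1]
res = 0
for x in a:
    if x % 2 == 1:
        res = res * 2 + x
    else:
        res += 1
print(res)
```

x=10: not odd, res = 0+1 = 1
x=11: odd, res = 1*2+11 = 13
x=0: not odd, res = 13+1 = 14
x=5: odd, res = 14*2+5 = 33
x=11: odd, res = 33*2+11 = 77
x=6: not odd, res = 77+1 = 78
x=1: odd, res = 78*2+1 = 157

157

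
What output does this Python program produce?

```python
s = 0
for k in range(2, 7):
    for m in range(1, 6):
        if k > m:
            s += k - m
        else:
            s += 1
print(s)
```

k=2,m=1: 2>1, s = 0+1 = 1
k=2,m=2: not 2>2, s = 1+1 = 2
k=2,m=3: not 2>3, s = 2+1 = 3
k=2,m=4: not 2>4, s = 3+1 = 4
k=2,m=5: not 2>5, s = 4+1 = 5
k=3,m=1: 3>1, s = 5+2 = 7
k=3,m=2: 3>2, s = 7+1 = 8
k=3,m=3: not 3>3, s = 8+1 = 9
k=3,m=4: not 3>4, s = 9+1 = 10
k=3,m=5: not 3>5, s = 10+1 = 11
k=4,m=1: 4>1, s = 11+3 = 14
k=4,m=2: 4>2, s = 14+2 = 16
k=4,m=3: 4>3, s = 16+1 = 17
k=4,m=4: not 4>4, s = 17+1 = 18
k=4,m=5: not 4>5, s = 18+1 = 19
k=5,m=1: 5>1, s = 19+4 = 23
k=5,m=2: 5>2, s = 23+3 = 26
k=5,m=3: 5>3, s = 26+2 = 28
k=5,m=4: 5>4, s = 28+1 = 29
k=5,m=5: not 5>5, s = 29+1 = 30
k=6,m=1: 6>1, s = 30+5 = 35
k=6,m=2: 6>2, s = 35+4 = 39
k=6,m=3: 6>3, s = 39+3 = 42
k=6,m=4: 6>4, s = 42+2 = 44
k=6,m=5: 6>5, s = 44+1 = 45

45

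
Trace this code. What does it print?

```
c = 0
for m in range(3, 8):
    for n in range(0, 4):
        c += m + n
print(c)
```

m=3,n=0: c = 0+3 = 3
m=3,n=1: c = 3+4 = 7
m=3,n=2: c = 7+5 = 12
m=3,n=3: c = 12+6 = 18
m=4,n=0: c = 18+4 = 22
m=4,n=1: c = 22+5 = 27
m=4,n=2: c = 27+6 = 33
m=4,n=3: c = 33+7 = 40
m=5,n=0: c = 40+5 = 45
m=5,n=1: c = 45+6 = 51
m=5,n=2: c = 51+7 = 58
m=5,n=3: c = 58+8 = 66
m=6,n=0: c = 66+6 = 72
m=6,n=1: c = 72+7 = 79
m=6,n=2: c = 79+8 = 87
m=6,n=3: c = 87+9 = 96
m=7,n=0: c = 96+7 = 103
m=7,n=1: c = 103+8 = 111
m=7,n=2: c = 111+9 = 120
m=7,n=3: c = 120+10 = 130

130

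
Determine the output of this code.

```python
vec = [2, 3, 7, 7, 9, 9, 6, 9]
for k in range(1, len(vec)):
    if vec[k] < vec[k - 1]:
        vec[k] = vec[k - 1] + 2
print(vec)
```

[2, 3, 7, 7, 9, 9, 11, 13]

k=1: 3>=2, unchanged → [2, 3, 7, 7, 9, 9, 6, 9]
k=2: 7>=3, unchanged → [2, 3, 7, 7, 9, 9, 6, 9]
k=3: 7>=7, unchanged → [2, 3, 7, 7, 9, 9, 6, 9]
k=4: 9>=7, unchanged → [2, 3, 7, 7, 9, 9, 6, 9]
k=5: 9>=9, unchanged → [2, 3, 7, 7, 9, 9, 6, 9]
k=6: 6<9, vec[6] = 9+2 = 11 → [2, 3, 7, 7, 9, 9, 11, 9]
k=7: 9<11, vec[7] = 11+2 = 13 → [2, 3, 7, 7, 9, 9, 11, 13]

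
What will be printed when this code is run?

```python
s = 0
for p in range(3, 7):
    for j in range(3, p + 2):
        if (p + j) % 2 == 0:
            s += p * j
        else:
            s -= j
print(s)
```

88

p=3,j=3: even sum, s = 0+9 = 9
p=3,j=4: odd sum, s = 9-4 = 5
p=4,j=3: odd sum, s = 5-3 = 2
p=4,j=4: even sum, s = 2+16 = 18
p=4,j=5: odd sum, s = 18-5 = 13
p=5,j=3: even sum, s = 13+15 = 28
p=5,j=4: odd sum, s = 28-4 = 24
p=5,j=5: even sum, s = 24+25 = 49
p=5,j=6: odd sum, s = 49-6 = 43
p=6,j=3: odd sum, s = 43-3 = 40
p=6,j=4: even sum, s = 40+24 = 64
p=6,j=5: odd sum, s = 64-5 = 59
p=6,j=6: even sum, s = 59+36 = 95
p=6,j=7: odd sum, s = 95-7 = 88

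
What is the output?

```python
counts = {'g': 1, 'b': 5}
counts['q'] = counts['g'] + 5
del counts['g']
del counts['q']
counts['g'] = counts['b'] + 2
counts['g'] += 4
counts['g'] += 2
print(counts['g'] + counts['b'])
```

counts['q'] = counts['g']+5 = 6 → {'g': 1, 'b': 5, 'q': 6}
del 'g' → {'b': 5, 'q': 6}
del 'q' → {'b': 5}
counts['g'] = counts['b']+2 = 7 → {'b': 5, 'g': 7}
counts['g'] = 7+4 = 11 → {'b': 5, 'g': 11}
counts['g'] = 11+2 = 13 → {'b': 5, 'g': 13}
counts['g']+counts['b'] = 13+5 = 18

18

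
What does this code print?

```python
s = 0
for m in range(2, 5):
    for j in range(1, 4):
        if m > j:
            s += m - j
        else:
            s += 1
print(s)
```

m=2,j=1: 2>1, s = 0+1 = 1
m=2,j=2: not 2>2, s = 1+1 = 2
m=2,j=3: not 2>3, s = 2+1 = 3
m=3,j=1: 3>1, s = 3+2 = 5
m=3,j=2: 3>2, s = 5+1 = 6
m=3,j=3: not 3>3, s = 6+1 = 7
m=4,j=1: 4>1, s = 7+3 = 10
m=4,j=2: 4>2, s = 10+2 = 12
m=4,j=3: 4>3, s = 12+1 = 13

13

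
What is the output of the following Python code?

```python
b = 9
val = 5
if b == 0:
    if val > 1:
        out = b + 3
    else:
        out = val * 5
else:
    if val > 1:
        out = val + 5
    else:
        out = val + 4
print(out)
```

10

b=9, val=5
b == 0 is False; val > 1 is True
→ out = val + 5 = 10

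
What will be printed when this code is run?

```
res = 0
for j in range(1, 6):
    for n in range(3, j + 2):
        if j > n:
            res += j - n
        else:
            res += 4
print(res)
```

j=2,n=3: not 2>3, res = 0+4 = 4
j=3,n=3: not 3>3, res = 4+4 = 8
j=3,n=4: not 3>4, res = 8+4 = 12
j=4,n=3: 4>3, res = 12+1 = 13
j=4,n=4: not 4>4, res = 13+4 = 17
j=4,n=5: not 4>5, res = 17+4 = 21
j=5,n=3: 5>3, res = 21+2 = 23
j=5,n=4: 5>4, res = 23+1 = 24
j=5,n=5: not 5>5, res = 24+4 = 28
j=5,n=6: not 5>6, res = 28+4 = 32

32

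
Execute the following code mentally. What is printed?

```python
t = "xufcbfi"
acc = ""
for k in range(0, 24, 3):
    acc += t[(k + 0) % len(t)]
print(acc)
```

xciffubx

k=0: add t[0]='x' → 'x'
k=3: add t[3]='c' → 'xc'
k=6: add t[6]='i' → 'xci'
k=9: add t[2]='f' → 'xcif'
k=12: add t[5]='f' → 'xciff'
k=15: add t[1]='u' → 'xciffu'
k=18: add t[4]='b' → 'xciffub'
k=21: add t[0]='x' → 'xciffubx'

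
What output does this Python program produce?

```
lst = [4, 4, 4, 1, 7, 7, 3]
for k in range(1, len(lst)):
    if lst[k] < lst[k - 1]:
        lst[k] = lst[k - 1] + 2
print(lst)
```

[4, 4, 4, 6, 7, 7, 9]

k=1: 4>=4, unchanged → [4, 4, 4, 1, 7, 7, 3]
k=2: 4>=4, unchanged → [4, 4, 4, 1, 7, 7, 3]
k=3: 1<4, lst[3] = 4+2 = 6 → [4, 4, 4, 6, 7, 7, 3]
k=4: 7>=6, unchanged → [4, 4, 4, 6, 7, 7, 3]
k=5: 7>=7, unchanged → [4, 4, 4, 6, 7, 7, 3]
k=6: 3<7, lst[6] = 7+2 = 9 → [4, 4, 4, 6, 7, 7, 9]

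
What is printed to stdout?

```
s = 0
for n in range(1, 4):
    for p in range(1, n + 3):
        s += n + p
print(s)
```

57

n=1,p=1: s = 0+2 = 2
n=1,p=2: s = 2+3 = 5
n=1,p=3: s = 5+4 = 9
n=2,p=1: s = 9+3 = 12
n=2,p=2: s = 12+4 = 16
n=2,p=3: s = 16+5 = 21
n=2,p=4: s = 21+6 = 27
n=3,p=1: s = 27+4 = 31
n=3,p=2: s = 31+5 = 36
n=3,p=3: s = 36+6 = 42
n=3,p=4: s = 42+7 = 49
n=3,p=5: s = 49+8 = 57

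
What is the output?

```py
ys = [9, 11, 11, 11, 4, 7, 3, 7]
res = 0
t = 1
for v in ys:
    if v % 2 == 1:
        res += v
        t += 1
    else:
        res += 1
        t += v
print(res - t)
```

48

v=9: odd, res = 0+9 = 9; t=2
v=11: odd, res = 9+11 = 20; t=3
v=11: odd, res = 20+11 = 31; t=4
v=11: odd, res = 31+11 = 42; t=5
v=4: not odd, res = 42+1 = 43; t=9
v=7: odd, res = 43+7 = 50; t=10
v=3: odd, res = 50+3 = 53; t=11
v=7: odd, res = 53+7 = 60; t=12
res-t = 60-12 = 48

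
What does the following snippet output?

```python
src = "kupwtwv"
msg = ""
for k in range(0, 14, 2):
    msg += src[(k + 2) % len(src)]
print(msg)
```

k=0: add src[2]='p' → 'p'
k=2: add src[4]='t' → 'pt'
k=4: add src[6]='v' → 'ptv'
k=6: add src[1]='u' → 'ptvu'
k=8: add src[3]='w' → 'ptvuw'
k=10: add src[5]='w' → 'ptvuww'
k=12: add src[0]='k' → 'ptvuwwk'

ptvuwwk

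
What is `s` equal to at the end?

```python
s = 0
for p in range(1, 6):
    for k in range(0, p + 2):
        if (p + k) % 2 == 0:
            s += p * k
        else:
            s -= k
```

p=1,k=0: odd sum, s = 0-0 = 0
p=1,k=1: even sum, s = 0+1 = 1
p=1,k=2: odd sum, s = 1-2 = -1
p=2,k=0: even sum, s = (-1)+0 = -1
p=2,k=1: odd sum, s = (-1)-1 = -2
p=2,k=2: even sum, s = (-2)+4 = 2
p=2,k=3: odd sum, s = 2-3 = -1
p=3,k=0: odd sum, s = (-1)-0 = -1
p=3,k=1: even sum, s = (-1)+3 = 2
p=3,k=2: odd sum, s = 2-2 = 0
p=3,k=3: even sum, s = 0+9 = 9
p=3,k=4: odd sum, s = 9-4 = 5
p=4,k=0: even sum, s = 5+0 = 5
p=4,k=1: odd sum, s = 5-1 = 4
p=4,k=2: even sum, s = 4+8 = 12
p=4,k=3: odd sum, s = 12-3 = 9
p=4,k=4: even sum, s = 9+16 = 25
p=4,k=5: odd sum, s = 25-5 = 20
p=5,k=0: odd sum, s = 20-0 = 20
p=5,k=1: even sum, s = 20+5 = 25
p=5,k=2: odd sum, s = 25-2 = 23
p=5,k=3: even sum, s = 23+15 = 38
p=5,k=4: odd sum, s = 38-4 = 34
p=5,k=5: even sum, s = 34+25 = 59
p=5,k=6: odd sum, s = 59-6 = 53

53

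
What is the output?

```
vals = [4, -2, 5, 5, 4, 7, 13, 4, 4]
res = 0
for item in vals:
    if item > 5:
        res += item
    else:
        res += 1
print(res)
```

27

item=4: not >5, res = 0+1 = 1
item=-2: not >5, res = 1+1 = 2
item=5: not >5, res = 2+1 = 3
item=5: not >5, res = 3+1 = 4
item=4: not >5, res = 4+1 = 5
item=7: >5, res = 5+7 = 12
item=13: >5, res = 12+13 = 25
item=4: not >5, res = 25+1 = 26
item=4: not >5, res = 26+1 = 27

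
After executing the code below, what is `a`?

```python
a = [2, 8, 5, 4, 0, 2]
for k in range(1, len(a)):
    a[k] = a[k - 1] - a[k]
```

k=1: a[1] = 2-8 = -6 → [2, -6, 5, 4, 0, 2]
k=2: a[2] = (-6)-5 = -11 → [2, -6, -11, 4, 0, 2]
k=3: a[3] = (-11)-4 = -15 → [2, -6, -11, -15, 0, 2]
k=4: a[4] = (-15)-0 = -15 → [2, -6, -11, -15, -15, 2]
k=5: a[5] = (-15)-2 = -17 → [2, -6, -11, -15, -15, -17]

[2, -6, -11, -15, -15, -17]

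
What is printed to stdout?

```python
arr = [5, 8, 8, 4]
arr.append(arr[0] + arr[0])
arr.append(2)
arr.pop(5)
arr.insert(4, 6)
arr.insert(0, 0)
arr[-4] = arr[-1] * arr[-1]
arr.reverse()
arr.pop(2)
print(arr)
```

append arr[0]+arr[0] = 5+5 = 10 → [5, 8, 8, 4, 10]
append 2 → [5, 8, 8, 4, 10, 2]
pop(5) removes 2 → [5, 8, 8, 4, 10]
insert 6 at 4 → [5, 8, 8, 4, 6, 10]
insert 0 at 0 → [0, 5, 8, 8, 4, 6, 10]
arr[-4] = arr[-1]*arr[-1] = 10*10 = 100 → [0, 5, 8, 100, 4, 6, 10]
reverse → [10, 6, 4, 100, 8, 5, 0]
pop(2) removes 4 → [10, 6, 100, 8, 5, 0]

[10, 6, 100, 8, 5, 0]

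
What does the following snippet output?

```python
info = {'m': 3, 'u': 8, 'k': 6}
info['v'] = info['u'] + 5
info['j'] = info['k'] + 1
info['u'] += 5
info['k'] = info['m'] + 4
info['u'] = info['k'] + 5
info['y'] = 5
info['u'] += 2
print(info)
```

info['v'] = info['u']+5 = 13 → {'m': 3, 'u': 8, 'k': 6, 'v': 13}
info['j'] = info['k']+1 = 7 → {'m': 3, 'u': 8, 'k': 6, 'v': 13, 'j': 7}
info['u'] = 8+5 = 13 → {'m': 3, 'u': 13, 'k': 6, 'v': 13, 'j': 7}
info['k'] = info['m']+4 = 7 → {'m': 3, 'u': 13, 'k': 7, 'v': 13, 'j': 7}
info['u'] = info['k']+5 = 12 → {'m': 3, 'u': 12, 'k': 7, 'v': 13, 'j': 7}
info['y'] = 5 → {'m': 3, 'u': 12, 'k': 7, 'v': 13, 'j': 7, 'y': 5}
info['u'] = 12+2 = 14 → {'m': 3, 'u': 14, 'k': 7, 'v': 13, 'j': 7, 'y': 5}

{'m': 3, 'u': 14, 'k': 7, 'v': 13, 'j': 7, 'y': 5}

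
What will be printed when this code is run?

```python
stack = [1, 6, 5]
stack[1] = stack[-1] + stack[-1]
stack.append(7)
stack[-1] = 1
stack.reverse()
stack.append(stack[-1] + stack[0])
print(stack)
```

stack[1] = stack[-1]+stack[-1] = 5+5 = 10 → [1, 10, 5]
append 7 → [1, 10, 5, 7]
stack[-1] = 1 → [1, 10, 5, 1]
reverse → [1, 5, 10, 1]
append stack[-1]+stack[0] = 1+1 = 2 → [1, 5, 10, 1, 2]

[1, 5, 10, 1, 2]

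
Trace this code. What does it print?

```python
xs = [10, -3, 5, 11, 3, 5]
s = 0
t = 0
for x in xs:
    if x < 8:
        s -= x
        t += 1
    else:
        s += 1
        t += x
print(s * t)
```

-200

x=10: not <8, s = 0+1 = 1; t=10
x=-3: <8, s = 1-(-3) = 4; t=11
x=5: <8, s = 4-5 = -1; t=12
x=11: not <8, s = (-1)+1 = 0; t=23
x=3: <8, s = 0-3 = -3; t=24
x=5: <8, s = (-3)-5 = -8; t=25
s*t = (-8)*25 = -200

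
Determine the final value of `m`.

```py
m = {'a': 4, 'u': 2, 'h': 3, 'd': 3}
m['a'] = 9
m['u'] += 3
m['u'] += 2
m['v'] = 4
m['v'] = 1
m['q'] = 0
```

{'a': 9, 'u': 7, 'h': 3, 'd': 3, 'v': 1, 'q': 0}

m['a'] = 9 → {'a': 9, 'u': 2, 'h': 3, 'd': 3}
m['u'] = 2+3 = 5 → {'a': 9, 'u': 5, 'h': 3, 'd': 3}
m['u'] = 5+2 = 7 → {'a': 9, 'u': 7, 'h': 3, 'd': 3}
m['v'] = 4 → {'a': 9, 'u': 7, 'h': 3, 'd': 3, 'v': 4}
m['v'] = 1 → {'a': 9, 'u': 7, 'h': 3, 'd': 3, 'v': 1}
m['q'] = 0 → {'a': 9, 'u': 7, 'h': 3, 'd': 3, 'v': 1, 'q': 0}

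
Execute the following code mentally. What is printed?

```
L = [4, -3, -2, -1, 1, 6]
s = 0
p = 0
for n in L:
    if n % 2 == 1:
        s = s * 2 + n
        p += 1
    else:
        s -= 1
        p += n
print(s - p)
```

n=4: not odd, s = 0-1 = -1; p=4
n=-3: odd, s = (-1)*2+(-3) = -5; p=5
n=-2: not odd, s = (-5)-1 = -6; p=3
n=-1: odd, s = (-6)*2+(-1) = -13; p=4
n=1: odd, s = (-13)*2+1 = -25; p=5
n=6: not odd, s = (-25)-1 = -26; p=11
s-p = (-26)-11 = -37

-37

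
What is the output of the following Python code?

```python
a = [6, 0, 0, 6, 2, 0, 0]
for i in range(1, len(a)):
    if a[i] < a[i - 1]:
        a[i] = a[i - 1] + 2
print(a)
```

i=1: 0<6, a[1] = 6+2 = 8 → [6, 8, 0, 6, 2, 0, 0]
i=2: 0<8, a[2] = 8+2 = 10 → [6, 8, 10, 6, 2, 0, 0]
i=3: 6<10, a[3] = 10+2 = 12 → [6, 8, 10, 12, 2, 0, 0]
i=4: 2<12, a[4] = 12+2 = 14 → [6, 8, 10, 12, 14, 0, 0]
i=5: 0<14, a[5] = 14+2 = 16 → [6, 8, 10, 12, 14, 16, 0]
i=6: 0<16, a[6] = 16+2 = 18 → [6, 8, 10, 12, 14, 16, 18]

[6, 8, 10, 12, 14, 16, 18]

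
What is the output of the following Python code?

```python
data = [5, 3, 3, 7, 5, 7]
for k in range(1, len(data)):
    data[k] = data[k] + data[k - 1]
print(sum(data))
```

95

k=1: data[1] = 3+5 = 8 → [5, 8, 3, 7, 5, 7]
k=2: data[2] = 3+8 = 11 → [5, 8, 11, 7, 5, 7]
k=3: data[3] = 7+11 = 18 → [5, 8, 11, 18, 5, 7]
k=4: data[4] = 5+18 = 23 → [5, 8, 11, 18, 23, 7]
k=5: data[5] = 7+23 = 30 → [5, 8, 11, 18, 23, 30]
sum = 95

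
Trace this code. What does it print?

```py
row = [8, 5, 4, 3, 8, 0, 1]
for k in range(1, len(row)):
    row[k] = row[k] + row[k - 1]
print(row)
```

[8, 13, 17, 20, 28, 28, 29]

k=1: row[1] = 5+8 = 13 → [8, 13, 4, 3, 8, 0, 1]
k=2: row[2] = 4+13 = 17 → [8, 13, 17, 3, 8, 0, 1]
k=3: row[3] = 3+17 = 20 → [8, 13, 17, 20, 8, 0, 1]
k=4: row[4] = 8+20 = 28 → [8, 13, 17, 20, 28, 0, 1]
k=5: row[5] = 0+28 = 28 → [8, 13, 17, 20, 28, 28, 1]
k=6: row[6] = 1+28 = 29 → [8, 13, 17, 20, 28, 28, 29]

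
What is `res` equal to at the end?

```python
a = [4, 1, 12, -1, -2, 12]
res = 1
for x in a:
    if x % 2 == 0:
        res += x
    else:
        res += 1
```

x=4: even, res = 1+4 = 5
x=1: not even, res = 5+1 = 6
x=12: even, res = 6+12 = 18
x=-1: not even, res = 18+1 = 19
x=-2: even, res = 19+(-2) = 17
x=12: even, res = 17+12 = 29

29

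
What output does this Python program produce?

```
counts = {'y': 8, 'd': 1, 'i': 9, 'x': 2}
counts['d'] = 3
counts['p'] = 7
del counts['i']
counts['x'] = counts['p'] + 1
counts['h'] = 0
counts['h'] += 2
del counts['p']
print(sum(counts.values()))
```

21

counts['d'] = 3 → {'y': 8, 'd': 3, 'i': 9, 'x': 2}
counts['p'] = 7 → {'y': 8, 'd': 3, 'i': 9, 'x': 2, 'p': 7}
del 'i' → {'y': 8, 'd': 3, 'x': 2, 'p': 7}
counts['x'] = counts['p']+1 = 8 → {'y': 8, 'd': 3, 'x': 8, 'p': 7}
counts['h'] = 0 → {'y': 8, 'd': 3, 'x': 8, 'p': 7, 'h': 0}
counts['h'] = 0+2 = 2 → {'y': 8, 'd': 3, 'x': 8, 'p': 7, 'h': 2}
del 'p' → {'y': 8, 'd': 3, 'x': 8, 'h': 2}
sum of values = 21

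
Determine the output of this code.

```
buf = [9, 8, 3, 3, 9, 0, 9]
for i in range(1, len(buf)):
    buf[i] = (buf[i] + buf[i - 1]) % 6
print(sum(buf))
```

30

i=1: buf[1] = (8+9)%6 = 5 → [9, 5, 3, 3, 9, 0, 9]
i=2: buf[2] = (3+5)%6 = 2 → [9, 5, 2, 3, 9, 0, 9]
i=3: buf[3] = (3+2)%6 = 5 → [9, 5, 2, 5, 9, 0, 9]
i=4: buf[4] = (9+5)%6 = 2 → [9, 5, 2, 5, 2, 0, 9]
i=5: buf[5] = (0+2)%6 = 2 → [9, 5, 2, 5, 2, 2, 9]
i=6: buf[6] = (9+2)%6 = 5 → [9, 5, 2, 5, 2, 2, 5]
sum = 30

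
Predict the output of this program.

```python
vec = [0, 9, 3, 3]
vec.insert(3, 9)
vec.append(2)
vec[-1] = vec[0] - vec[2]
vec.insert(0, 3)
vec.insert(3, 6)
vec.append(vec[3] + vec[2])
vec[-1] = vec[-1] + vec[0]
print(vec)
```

insert 9 at 3 → [0, 9, 3, 9, 3]
append 2 → [0, 9, 3, 9, 3, 2]
vec[-1] = vec[0]-vec[2] = 0-3 = -3 → [0, 9, 3, 9, 3, -3]
insert 3 at 0 → [3, 0, 9, 3, 9, 3, -3]
insert 6 at 3 → [3, 0, 9, 6, 3, 9, 3, -3]
append vec[3]+vec[2] = 6+9 = 15 → [3, 0, 9, 6, 3, 9, 3, -3, 15]
vec[-1] = vec[-1]+vec[0] = 15+3 = 18 → [3, 0, 9, 6, 3, 9, 3, -3, 18]

[3, 0, 9, 6, 3, 9, 3, -3, 18]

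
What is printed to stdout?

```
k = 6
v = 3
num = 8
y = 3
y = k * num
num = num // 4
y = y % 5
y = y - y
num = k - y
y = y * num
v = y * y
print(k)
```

y = 6*8 = 48
num = 8//4 = 2
y = 48%5 = 3
y = 3-3 = 0
num = 6-0 = 6
y = 0*6 = 0
v = 0*0 = 0

6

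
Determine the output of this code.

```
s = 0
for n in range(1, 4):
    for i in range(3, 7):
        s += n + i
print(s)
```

n=1,i=3: s = 0+4 = 4
n=1,i=4: s = 4+5 = 9
n=1,i=5: s = 9+6 = 15
n=1,i=6: s = 15+7 = 22
n=2,i=3: s = 22+5 = 27
n=2,i=4: s = 27+6 = 33
n=2,i=5: s = 33+7 = 40
n=2,i=6: s = 40+8 = 48
n=3,i=3: s = 48+6 = 54
n=3,i=4: s = 54+7 = 61
n=3,i=5: s = 61+8 = 69
n=3,i=6: s = 69+9 = 78

78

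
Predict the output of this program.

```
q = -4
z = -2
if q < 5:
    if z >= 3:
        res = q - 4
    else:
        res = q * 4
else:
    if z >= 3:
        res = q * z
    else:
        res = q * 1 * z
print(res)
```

-16

q=-4, z=-2
q < 5 is True; z >= 3 is False
→ res = q * 4 = -16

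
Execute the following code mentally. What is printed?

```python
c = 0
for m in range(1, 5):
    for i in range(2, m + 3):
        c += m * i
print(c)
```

145

m=1,i=2: c = 0+2 = 2
m=1,i=3: c = 2+3 = 5
m=2,i=2: c = 5+4 = 9
m=2,i=3: c = 9+6 = 15
m=2,i=4: c = 15+8 = 23
m=3,i=2: c = 23+6 = 29
m=3,i=3: c = 29+9 = 38
m=3,i=4: c = 38+12 = 50
m=3,i=5: c = 50+15 = 65
m=4,i=2: c = 65+8 = 73
m=4,i=3: c = 73+12 = 85
m=4,i=4: c = 85+16 = 101
m=4,i=5: c = 101+20 = 121
m=4,i=6: c = 121+24 = 145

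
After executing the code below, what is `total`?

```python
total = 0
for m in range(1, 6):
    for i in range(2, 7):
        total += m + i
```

175

m=1,i=2: total = 0+3 = 3
m=1,i=3: total = 3+4 = 7
m=1,i=4: total = 7+5 = 12
m=1,i=5: total = 12+6 = 18
m=1,i=6: total = 18+7 = 25
m=2,i=2: total = 25+4 = 29
m=2,i=3: total = 29+5 = 34
m=2,i=4: total = 34+6 = 40
m=2,i=5: total = 40+7 = 47
m=2,i=6: total = 47+8 = 55
m=3,i=2: total = 55+5 = 60
m=3,i=3: total = 60+6 = 66
m=3,i=4: total = 66+7 = 73
m=3,i=5: total = 73+8 = 81
m=3,i=6: total = 81+9 = 90
m=4,i=2: total = 90+6 = 96
m=4,i=3: total = 96+7 = 103
m=4,i=4: total = 103+8 = 111
m=4,i=5: total = 111+9 = 120
m=4,i=6: total = 120+10 = 130
m=5,i=2: total = 130+7 = 137
m=5,i=3: total = 137+8 = 145
m=5,i=4: total = 145+9 = 154
m=5,i=5: total = 154+10 = 164
m=5,i=6: total = 164+11 = 175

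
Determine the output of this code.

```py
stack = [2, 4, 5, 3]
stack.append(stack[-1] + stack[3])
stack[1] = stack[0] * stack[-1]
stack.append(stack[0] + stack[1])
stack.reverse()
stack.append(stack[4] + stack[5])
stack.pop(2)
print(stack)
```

[14, 6, 5, 12, 2, 14]

append stack[-1]+stack[3] = 3+3 = 6 → [2, 4, 5, 3, 6]
stack[1] = stack[0]*stack[-1] = 2*6 = 12 → [2, 12, 5, 3, 6]
append stack[0]+stack[1] = 2+12 = 14 → [2, 12, 5, 3, 6, 14]
reverse → [14, 6, 3, 5, 12, 2]
append stack[4]+stack[5] = 12+2 = 14 → [14, 6, 3, 5, 12, 2, 14]
pop(2) removes 3 → [14, 6, 5, 12, 2, 14]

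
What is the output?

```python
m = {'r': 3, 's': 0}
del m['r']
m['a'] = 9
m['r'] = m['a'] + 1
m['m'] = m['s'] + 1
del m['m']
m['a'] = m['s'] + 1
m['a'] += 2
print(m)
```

{'s': 0, 'a': 3, 'r': 10}

del 'r' → {'s': 0}
m['a'] = 9 → {'s': 0, 'a': 9}
m['r'] = m['a']+1 = 10 → {'s': 0, 'a': 9, 'r': 10}
m['m'] = m['s']+1 = 1 → {'s': 0, 'a': 9, 'r': 10, 'm': 1}
del 'm' → {'s': 0, 'a': 9, 'r': 10}
m['a'] = m['s']+1 = 1 → {'s': 0, 'a': 1, 'r': 10}
m['a'] = 1+2 = 3 → {'s': 0, 'a': 3, 'r': 10}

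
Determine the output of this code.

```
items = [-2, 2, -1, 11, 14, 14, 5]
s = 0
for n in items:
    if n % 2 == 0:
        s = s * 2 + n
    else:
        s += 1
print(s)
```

n=-2: even, s = 0*2+(-2) = -2
n=2: even, s = (-2)*2+2 = -2
n=-1: not even, s = (-2)+1 = -1
n=11: not even, s = (-1)+1 = 0
n=14: even, s = 0*2+14 = 14
n=14: even, s = 14*2+14 = 42
n=5: not even, s = 42+1 = 43

43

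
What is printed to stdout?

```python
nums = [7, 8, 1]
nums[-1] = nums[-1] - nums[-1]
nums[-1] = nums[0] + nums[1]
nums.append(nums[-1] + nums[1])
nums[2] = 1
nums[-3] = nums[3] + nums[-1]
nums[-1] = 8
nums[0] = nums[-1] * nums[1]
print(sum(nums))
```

nums[-1] = nums[-1]-nums[-1] = 1-1 = 0 → [7, 8, 0]
nums[-1] = nums[0]+nums[1] = 7+8 = 15 → [7, 8, 15]
append nums[-1]+nums[1] = 15+8 = 23 → [7, 8, 15, 23]
nums[2] = 1 → [7, 8, 1, 23]
nums[-3] = nums[3]+nums[-1] = 23+23 = 46 → [7, 46, 1, 23]
nums[-1] = 8 → [7, 46, 1, 8]
nums[0] = nums[-1]*nums[1] = 8*46 = 368 → [368, 46, 1, 8]
sum = 423

423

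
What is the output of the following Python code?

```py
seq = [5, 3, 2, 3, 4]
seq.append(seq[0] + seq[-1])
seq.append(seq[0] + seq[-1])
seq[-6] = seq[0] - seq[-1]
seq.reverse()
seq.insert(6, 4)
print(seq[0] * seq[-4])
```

28

append seq[0]+seq[-1] = 5+4 = 9 → [5, 3, 2, 3, 4, 9]
append seq[0]+seq[-1] = 5+9 = 14 → [5, 3, 2, 3, 4, 9, 14]
seq[-6] = seq[0]-seq[-1] = 5-14 = -9 → [5, -9, 2, 3, 4, 9, 14]
reverse → [14, 9, 4, 3, 2, -9, 5]
insert 4 at 6 → [14, 9, 4, 3, 2, -9, 4, 5]
seq[0]*seq[-4] = 14*2 = 28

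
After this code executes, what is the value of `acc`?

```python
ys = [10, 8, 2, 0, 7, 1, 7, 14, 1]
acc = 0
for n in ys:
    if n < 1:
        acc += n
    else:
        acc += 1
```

8

n=10: not <1, acc = 0+1 = 1
n=8: not <1, acc = 1+1 = 2
n=2: not <1, acc = 2+1 = 3
n=0: <1, acc = 3+0 = 3
n=7: not <1, acc = 3+1 = 4
n=1: not <1, acc = 4+1 = 5
n=7: not <1, acc = 5+1 = 6
n=14: not <1, acc = 6+1 = 7
n=1: not <1, acc = 7+1 = 8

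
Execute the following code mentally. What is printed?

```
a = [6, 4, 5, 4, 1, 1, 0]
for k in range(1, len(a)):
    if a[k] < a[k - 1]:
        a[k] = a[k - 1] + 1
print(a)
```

[6, 7, 8, 9, 10, 11, 12]

k=1: 4<6, a[1] = 6+1 = 7 → [6, 7, 5, 4, 1, 1, 0]
k=2: 5<7, a[2] = 7+1 = 8 → [6, 7, 8, 4, 1, 1, 0]
k=3: 4<8, a[3] = 8+1 = 9 → [6, 7, 8, 9, 1, 1, 0]
k=4: 1<9, a[4] = 9+1 = 10 → [6, 7, 8, 9, 10, 1, 0]
k=5: 1<10, a[5] = 10+1 = 11 → [6, 7, 8, 9, 10, 11, 0]
k=6: 0<11, a[6] = 11+1 = 12 → [6, 7, 8, 9, 10, 11, 12]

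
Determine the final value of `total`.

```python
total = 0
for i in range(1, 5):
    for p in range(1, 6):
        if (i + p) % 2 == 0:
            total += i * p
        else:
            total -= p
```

i=1,p=1: even sum, total = 0+1 = 1
i=1,p=2: odd sum, total = 1-2 = -1
i=1,p=3: even sum, total = (-1)+3 = 2
i=1,p=4: odd sum, total = 2-4 = -2
i=1,p=5: even sum, total = (-2)+5 = 3
i=2,p=1: odd sum, total = 3-1 = 2
i=2,p=2: even sum, total = 2+4 = 6
i=2,p=3: odd sum, total = 6-3 = 3
i=2,p=4: even sum, total = 3+8 = 11
i=2,p=5: odd sum, total = 11-5 = 6
i=3,p=1: even sum, total = 6+3 = 9
i=3,p=2: odd sum, total = 9-2 = 7
i=3,p=3: even sum, total = 7+9 = 16
i=3,p=4: odd sum, total = 16-4 = 12
i=3,p=5: even sum, total = 12+15 = 27
i=4,p=1: odd sum, total = 27-1 = 26
i=4,p=2: even sum, total = 26+8 = 34
i=4,p=3: odd sum, total = 34-3 = 31
i=4,p=4: even sum, total = 31+16 = 47
i=4,p=5: odd sum, total = 47-5 = 42

42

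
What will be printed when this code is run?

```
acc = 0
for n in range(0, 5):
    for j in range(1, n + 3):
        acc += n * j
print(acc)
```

155

n=0,j=1: acc = 0+0 = 0
n=0,j=2: acc = 0+0 = 0
n=1,j=1: acc = 0+1 = 1
n=1,j=2: acc = 1+2 = 3
n=1,j=3: acc = 3+3 = 6
n=2,j=1: acc = 6+2 = 8
n=2,j=2: acc = 8+4 = 12
n=2,j=3: acc = 12+6 = 18
n=2,j=4: acc = 18+8 = 26
n=3,j=1: acc = 26+3 = 29
n=3,j=2: acc = 29+6 = 35
n=3,j=3: acc = 35+9 = 44
n=3,j=4: acc = 44+12 = 56
n=3,j=5: acc = 56+15 = 71
n=4,j=1: acc = 71+4 = 75
n=4,j=2: acc = 75+8 = 83
n=4,j=3: acc = 83+12 = 95
n=4,j=4: acc = 95+16 = 111
n=4,j=5: acc = 111+20 = 131
n=4,j=6: acc = 131+24 = 155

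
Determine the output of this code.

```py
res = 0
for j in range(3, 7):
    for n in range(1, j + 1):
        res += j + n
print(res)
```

j=3,n=1: res = 0+4 = 4
j=3,n=2: res = 4+5 = 9
j=3,n=3: res = 9+6 = 15
j=4,n=1: res = 15+5 = 20
j=4,n=2: res = 20+6 = 26
j=4,n=3: res = 26+7 = 33
j=4,n=4: res = 33+8 = 41
j=5,n=1: res = 41+6 = 47
j=5,n=2: res = 47+7 = 54
j=5,n=3: res = 54+8 = 62
j=5,n=4: res = 62+9 = 71
j=5,n=5: res = 71+10 = 81
j=6,n=1: res = 81+7 = 88
j=6,n=2: res = 88+8 = 96
j=6,n=3: res = 96+9 = 105
j=6,n=4: res = 105+10 = 115
j=6,n=5: res = 115+11 = 126
j=6,n=6: res = 126+12 = 138

138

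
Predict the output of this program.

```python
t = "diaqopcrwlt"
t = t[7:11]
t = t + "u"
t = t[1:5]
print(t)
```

slice [7:11] → 'rwlt'
+ 'u' → 'rwltu'
slice [1:5] → 'wltu'

wltu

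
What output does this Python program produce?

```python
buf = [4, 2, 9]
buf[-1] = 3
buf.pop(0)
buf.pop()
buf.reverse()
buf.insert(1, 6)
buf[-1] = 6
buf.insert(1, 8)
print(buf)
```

buf[-1] = 3 → [4, 2, 3]
pop(0) removes 4 → [2, 3]
pop() removes 3 → [2]
reverse → [2]
insert 6 at 1 → [2, 6]
buf[-1] = 6 → [2, 6]
insert 8 at 1 → [2, 8, 6]

[2, 8, 6]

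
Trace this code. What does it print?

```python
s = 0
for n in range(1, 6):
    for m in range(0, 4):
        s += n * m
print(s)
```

90

n=1,m=0: s = 0+0 = 0
n=1,m=1: s = 0+1 = 1
n=1,m=2: s = 1+2 = 3
n=1,m=3: s = 3+3 = 6
n=2,m=0: s = 6+0 = 6
n=2,m=1: s = 6+2 = 8
n=2,m=2: s = 8+4 = 12
n=2,m=3: s = 12+6 = 18
n=3,m=0: s = 18+0 = 18
n=3,m=1: s = 18+3 = 21
n=3,m=2: s = 21+6 = 27
n=3,m=3: s = 27+9 = 36
n=4,m=0: s = 36+0 = 36
n=4,m=1: s = 36+4 = 40
n=4,m=2: s = 40+8 = 48
n=4,m=3: s = 48+12 = 60
n=5,m=0: s = 60+0 = 60
n=5,m=1: s = 60+5 = 65
n=5,m=2: s = 65+10 = 75
n=5,m=3: s = 75+15 = 90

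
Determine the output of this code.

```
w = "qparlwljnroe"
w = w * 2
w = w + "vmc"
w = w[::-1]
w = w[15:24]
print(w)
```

repeat ×2 → 'qparlwljnroeqparlwljnroe'
+ 'vmc' → 'qparlwljnroeqparlwljnroevmc'
reverse → 'cmveornjlwlrapqeornjlwlrapq'
slice [15:24] → 'eornjlwlr'

eornjlwlr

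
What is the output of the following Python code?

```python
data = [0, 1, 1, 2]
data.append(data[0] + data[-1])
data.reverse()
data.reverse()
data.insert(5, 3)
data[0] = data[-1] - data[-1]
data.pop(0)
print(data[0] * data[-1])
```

append data[0]+data[-1] = 0+2 = 2 → [0, 1, 1, 2, 2]
reverse → [2, 2, 1, 1, 0]
reverse → [0, 1, 1, 2, 2]
insert 3 at 5 → [0, 1, 1, 2, 2, 3]
data[0] = data[-1]-data[-1] = 3-3 = 0 → [0, 1, 1, 2, 2, 3]
pop(0) removes 0 → [1, 1, 2, 2, 3]
data[0]*data[-1] = 1*3 = 3

3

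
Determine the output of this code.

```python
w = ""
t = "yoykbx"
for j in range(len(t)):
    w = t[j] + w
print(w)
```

j=0: prepend 'y' → 'y'
j=1: prepend 'o' → 'oy'
j=2: prepend 'y' → 'yoy'
j=3: prepend 'k' → 'kyoy'
j=4: prepend 'b' → 'bkyoy'
j=5: prepend 'x' → 'xbkyoy'

xbkyoy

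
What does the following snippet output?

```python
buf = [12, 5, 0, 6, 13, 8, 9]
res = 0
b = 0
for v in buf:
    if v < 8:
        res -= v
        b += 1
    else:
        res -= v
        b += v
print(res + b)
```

-8

v=12: not <8, res = 0-12 = -12; b=12
v=5: <8, res = (-12)-5 = -17; b=13
v=0: <8, res = (-17)-0 = -17; b=14
v=6: <8, res = (-17)-6 = -23; b=15
v=13: not <8, res = (-23)-13 = -36; b=28
v=8: not <8, res = (-36)-8 = -44; b=36
v=9: not <8, res = (-44)-9 = -53; b=45
res+b = (-53)+45 = -8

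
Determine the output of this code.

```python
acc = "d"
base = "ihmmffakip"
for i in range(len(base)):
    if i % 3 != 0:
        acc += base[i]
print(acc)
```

i=0: skip
i=1: add 'h' → 'dh'
i=2: add 'm' → 'dhm'
i=3: skip
i=4: add 'f' → 'dhmf'
i=5: add 'f' → 'dhmff'
i=6: skip
i=7: add 'k' → 'dhmffk'
i=8: add 'i' → 'dhmffki'
i=9: skip

dhmffki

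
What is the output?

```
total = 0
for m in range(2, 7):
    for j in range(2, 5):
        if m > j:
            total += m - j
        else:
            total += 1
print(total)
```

25

m=2,j=2: not 2>2, total = 0+1 = 1
m=2,j=3: not 2>3, total = 1+1 = 2
m=2,j=4: not 2>4, total = 2+1 = 3
m=3,j=2: 3>2, total = 3+1 = 4
m=3,j=3: not 3>3, total = 4+1 = 5
m=3,j=4: not 3>4, total = 5+1 = 6
m=4,j=2: 4>2, total = 6+2 = 8
m=4,j=3: 4>3, total = 8+1 = 9
m=4,j=4: not 4>4, total = 9+1 = 10
m=5,j=2: 5>2, total = 10+3 = 13
m=5,j=3: 5>3, total = 13+2 = 15
m=5,j=4: 5>4, total = 15+1 = 16
m=6,j=2: 6>2, total = 16+4 = 20
m=6,j=3: 6>3, total = 20+3 = 23
m=6,j=4: 6>4, total = 23+2 = 25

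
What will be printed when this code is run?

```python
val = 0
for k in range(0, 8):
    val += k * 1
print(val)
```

k=0: val = 0+0*1 = 0
k=1: val = 0+1*1 = 1
k=2: val = 1+2*1 = 3
k=3: val = 3+3*1 = 6
k=4: val = 6+4*1 = 10
k=5: val = 10+5*1 = 15
k=6: val = 15+6*1 = 21
k=7: val = 21+7*1 = 28

28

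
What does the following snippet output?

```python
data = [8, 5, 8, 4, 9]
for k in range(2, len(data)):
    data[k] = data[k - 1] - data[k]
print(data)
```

[8, 5, -3, -7, -16]

k=2: data[2] = 5-8 = -3 → [8, 5, -3, 4, 9]
k=3: data[3] = (-3)-4 = -7 → [8, 5, -3, -7, 9]
k=4: data[4] = (-7)-9 = -16 → [8, 5, -3, -7, -16]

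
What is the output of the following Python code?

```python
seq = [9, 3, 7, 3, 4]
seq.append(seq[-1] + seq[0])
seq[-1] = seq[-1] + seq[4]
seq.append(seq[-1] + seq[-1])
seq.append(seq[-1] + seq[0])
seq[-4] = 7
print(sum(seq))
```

append seq[-1]+seq[0] = 4+9 = 13 → [9, 3, 7, 3, 4, 13]
seq[-1] = seq[-1]+seq[4] = 13+4 = 17 → [9, 3, 7, 3, 4, 17]
append seq[-1]+seq[-1] = 17+17 = 34 → [9, 3, 7, 3, 4, 17, 34]
append seq[-1]+seq[0] = 34+9 = 43 → [9, 3, 7, 3, 4, 17, 34, 43]
seq[-4] = 7 → [9, 3, 7, 3, 7, 17, 34, 43]
sum = 123

123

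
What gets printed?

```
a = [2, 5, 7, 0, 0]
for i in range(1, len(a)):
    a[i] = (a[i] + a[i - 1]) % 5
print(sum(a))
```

16

i=1: a[1] = (5+2)%5 = 2 → [2, 2, 7, 0, 0]
i=2: a[2] = (7+2)%5 = 4 → [2, 2, 4, 0, 0]
i=3: a[3] = (0+4)%5 = 4 → [2, 2, 4, 4, 0]
i=4: a[4] = (0+4)%5 = 4 → [2, 2, 4, 4, 4]
sum = 16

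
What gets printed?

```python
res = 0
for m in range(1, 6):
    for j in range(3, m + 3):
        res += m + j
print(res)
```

120

m=1,j=3: res = 0+4 = 4
m=2,j=3: res = 4+5 = 9
m=2,j=4: res = 9+6 = 15
m=3,j=3: res = 15+6 = 21
m=3,j=4: res = 21+7 = 28
m=3,j=5: res = 28+8 = 36
m=4,j=3: res = 36+7 = 43
m=4,j=4: res = 43+8 = 51
m=4,j=5: res = 51+9 = 60
m=4,j=6: res = 60+10 = 70
m=5,j=3: res = 70+8 = 78
m=5,j=4: res = 78+9 = 87
m=5,j=5: res = 87+10 = 97
m=5,j=6: res = 97+11 = 108
m=5,j=7: res = 108+12 = 120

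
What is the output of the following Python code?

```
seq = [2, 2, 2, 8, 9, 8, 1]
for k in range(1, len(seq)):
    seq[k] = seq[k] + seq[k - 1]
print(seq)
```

[2, 4, 6, 14, 23, 31, 32]

k=1: seq[1] = 2+2 = 4 → [2, 4, 2, 8, 9, 8, 1]
k=2: seq[2] = 2+4 = 6 → [2, 4, 6, 8, 9, 8, 1]
k=3: seq[3] = 8+6 = 14 → [2, 4, 6, 14, 9, 8, 1]
k=4: seq[4] = 9+14 = 23 → [2, 4, 6, 14, 23, 8, 1]
k=5: seq[5] = 8+23 = 31 → [2, 4, 6, 14, 23, 31, 1]
k=6: seq[6] = 1+31 = 32 → [2, 4, 6, 14, 23, 31, 32]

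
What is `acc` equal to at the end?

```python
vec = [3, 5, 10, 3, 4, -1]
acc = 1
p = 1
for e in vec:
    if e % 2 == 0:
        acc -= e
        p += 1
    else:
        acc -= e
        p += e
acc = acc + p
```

e=3: not even, acc = 1-3 = -2; p=4
e=5: not even, acc = (-2)-5 = -7; p=9
e=10: even, acc = (-7)-10 = -17; p=10
e=3: not even, acc = (-17)-3 = -20; p=13
e=4: even, acc = (-20)-4 = -24; p=14
e=-1: not even, acc = (-24)-(-1) = -23; p=13
acc+p = (-23)+13 = -10

-10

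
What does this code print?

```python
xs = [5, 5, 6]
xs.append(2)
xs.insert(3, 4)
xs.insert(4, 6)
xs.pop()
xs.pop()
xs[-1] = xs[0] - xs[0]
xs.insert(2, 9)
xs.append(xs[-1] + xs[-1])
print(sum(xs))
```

25

append 2 → [5, 5, 6, 2]
insert 4 at 3 → [5, 5, 6, 4, 2]
insert 6 at 4 → [5, 5, 6, 4, 6, 2]
pop() removes 2 → [5, 5, 6, 4, 6]
pop() removes 6 → [5, 5, 6, 4]
xs[-1] = xs[0]-xs[0] = 5-5 = 0 → [5, 5, 6, 0]
insert 9 at 2 → [5, 5, 9, 6, 0]
append xs[-1]+xs[-1] = 0+0 = 0 → [5, 5, 9, 6, 0, 0]
sum = 25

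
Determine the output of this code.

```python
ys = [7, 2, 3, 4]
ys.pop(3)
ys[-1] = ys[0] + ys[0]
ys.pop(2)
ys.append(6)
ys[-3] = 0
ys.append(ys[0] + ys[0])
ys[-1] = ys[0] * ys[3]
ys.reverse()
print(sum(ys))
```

8

pop(3) removes 4 → [7, 2, 3]
ys[-1] = ys[0]+ys[0] = 7+7 = 14 → [7, 2, 14]
pop(2) removes 14 → [7, 2]
append 6 → [7, 2, 6]
ys[-3] = 0 → [0, 2, 6]
append ys[0]+ys[0] = 0+0 = 0 → [0, 2, 6, 0]
ys[-1] = ys[0]*ys[3] = 0*0 = 0 → [0, 2, 6, 0]
reverse → [0, 6, 2, 0]
sum = 8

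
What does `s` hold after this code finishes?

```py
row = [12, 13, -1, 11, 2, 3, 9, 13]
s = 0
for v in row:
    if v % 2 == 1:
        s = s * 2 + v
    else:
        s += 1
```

v=12: not odd, s = 0+1 = 1
v=13: odd, s = 1*2+13 = 15
v=-1: odd, s = 15*2+(-1) = 29
v=11: odd, s = 29*2+11 = 69
v=2: not odd, s = 69+1 = 70
v=3: odd, s = 70*2+3 = 143
v=9: odd, s = 143*2+9 = 295
v=13: odd, s = 295*2+13 = 603

603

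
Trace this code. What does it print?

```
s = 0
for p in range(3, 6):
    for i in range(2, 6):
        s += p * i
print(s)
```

168

p=3,i=2: s = 0+6 = 6
p=3,i=3: s = 6+9 = 15
p=3,i=4: s = 15+12 = 27
p=3,i=5: s = 27+15 = 42
p=4,i=2: s = 42+8 = 50
p=4,i=3: s = 50+12 = 62
p=4,i=4: s = 62+16 = 78
p=4,i=5: s = 78+20 = 98
p=5,i=2: s = 98+10 = 108
p=5,i=3: s = 108+15 = 123
p=5,i=4: s = 123+20 = 143
p=5,i=5: s = 143+25 = 168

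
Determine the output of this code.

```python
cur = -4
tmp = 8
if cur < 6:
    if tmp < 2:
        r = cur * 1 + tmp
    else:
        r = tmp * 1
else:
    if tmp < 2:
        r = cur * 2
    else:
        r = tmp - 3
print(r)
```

cur=-4, tmp=8
cur < 6 is True; tmp < 2 is False
→ r = tmp * 1 = 8

8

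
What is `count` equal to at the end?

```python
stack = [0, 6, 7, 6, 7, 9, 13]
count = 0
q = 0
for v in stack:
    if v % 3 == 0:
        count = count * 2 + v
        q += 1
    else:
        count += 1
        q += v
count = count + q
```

v=0: %3==0, count = 0*2+0 = 0; q=1
v=6: %3==0, count = 0*2+6 = 6; q=2
v=7: not %3==0, count = 6+1 = 7; q=9
v=6: %3==0, count = 7*2+6 = 20; q=10
v=7: not %3==0, count = 20+1 = 21; q=17
v=9: %3==0, count = 21*2+9 = 51; q=18
v=13: not %3==0, count = 51+1 = 52; q=31
count+q = 52+31 = 83

83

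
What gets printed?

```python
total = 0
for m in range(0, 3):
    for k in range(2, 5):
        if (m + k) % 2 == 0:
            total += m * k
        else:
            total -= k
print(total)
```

3

m=0,k=2: even sum, total = 0+0 = 0
m=0,k=3: odd sum, total = 0-3 = -3
m=0,k=4: even sum, total = (-3)+0 = -3
m=1,k=2: odd sum, total = (-3)-2 = -5
m=1,k=3: even sum, total = (-5)+3 = -2
m=1,k=4: odd sum, total = (-2)-4 = -6
m=2,k=2: even sum, total = (-6)+4 = -2
m=2,k=3: odd sum, total = (-2)-3 = -5
m=2,k=4: even sum, total = (-5)+8 = 3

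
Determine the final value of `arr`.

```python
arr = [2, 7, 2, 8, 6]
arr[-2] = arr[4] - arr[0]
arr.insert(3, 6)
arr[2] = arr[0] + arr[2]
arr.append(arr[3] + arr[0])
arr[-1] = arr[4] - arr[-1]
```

[2, 7, 4, 6, 4, 6, -4]

arr[-2] = arr[4]-arr[0] = 6-2 = 4 → [2, 7, 2, 4, 6]
insert 6 at 3 → [2, 7, 2, 6, 4, 6]
arr[2] = arr[0]+arr[2] = 2+2 = 4 → [2, 7, 4, 6, 4, 6]
append arr[3]+arr[0] = 6+2 = 8 → [2, 7, 4, 6, 4, 6, 8]
arr[-1] = arr[4]-arr[-1] = 4-8 = -4 → [2, 7, 4, 6, 4, 6, -4]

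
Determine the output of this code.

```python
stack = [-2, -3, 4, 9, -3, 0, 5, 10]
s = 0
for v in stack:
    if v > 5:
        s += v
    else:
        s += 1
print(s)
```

v=-2: not >5, s = 0+1 = 1
v=-3: not >5, s = 1+1 = 2
v=4: not >5, s = 2+1 = 3
v=9: >5, s = 3+9 = 12
v=-3: not >5, s = 12+1 = 13
v=0: not >5, s = 13+1 = 14
v=5: not >5, s = 14+1 = 15
v=10: >5, s = 15+10 = 25

25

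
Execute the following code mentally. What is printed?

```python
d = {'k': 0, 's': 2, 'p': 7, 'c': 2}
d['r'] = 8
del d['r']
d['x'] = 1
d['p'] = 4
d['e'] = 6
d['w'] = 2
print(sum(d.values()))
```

d['r'] = 8 → {'k': 0, 's': 2, 'p': 7, 'c': 2, 'r': 8}
del 'r' → {'k': 0, 's': 2, 'p': 7, 'c': 2}
d['x'] = 1 → {'k': 0, 's': 2, 'p': 7, 'c': 2, 'x': 1}
d['p'] = 4 → {'k': 0, 's': 2, 'p': 4, 'c': 2, 'x': 1}
d['e'] = 6 → {'k': 0, 's': 2, 'p': 4, 'c': 2, 'x': 1, 'e': 6}
d['w'] = 2 → {'k': 0, 's': 2, 'p': 4, 'c': 2, 'x': 1, 'e': 6, 'w': 2}
sum of values = 17

17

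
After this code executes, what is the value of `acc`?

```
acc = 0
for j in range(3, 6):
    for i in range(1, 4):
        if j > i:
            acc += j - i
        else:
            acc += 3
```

j=3,i=1: 3>1, acc = 0+2 = 2
j=3,i=2: 3>2, acc = 2+1 = 3
j=3,i=3: not 3>3, acc = 3+3 = 6
j=4,i=1: 4>1, acc = 6+3 = 9
j=4,i=2: 4>2, acc = 9+2 = 11
j=4,i=3: 4>3, acc = 11+1 = 12
j=5,i=1: 5>1, acc = 12+4 = 16
j=5,i=2: 5>2, acc = 16+3 = 19
j=5,i=3: 5>3, acc = 19+2 = 21

21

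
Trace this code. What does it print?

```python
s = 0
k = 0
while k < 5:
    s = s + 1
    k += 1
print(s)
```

5

k=0: s = 0+1 = 1
k=1: s = 1+1 = 2
k=2: s = 2+1 = 3
k=3: s = 3+1 = 4
k=4: s = 4+1 = 5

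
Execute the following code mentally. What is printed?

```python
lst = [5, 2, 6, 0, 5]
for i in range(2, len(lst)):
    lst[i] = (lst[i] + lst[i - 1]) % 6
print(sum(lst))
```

12

i=2: lst[2] = (6+2)%6 = 2 → [5, 2, 2, 0, 5]
i=3: lst[3] = (0+2)%6 = 2 → [5, 2, 2, 2, 5]
i=4: lst[4] = (5+2)%6 = 1 → [5, 2, 2, 2, 1]
sum = 12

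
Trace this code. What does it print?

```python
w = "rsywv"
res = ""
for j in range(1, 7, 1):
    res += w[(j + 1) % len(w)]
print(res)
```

j=1: add w[2]='y' → 'y'
j=2: add w[3]='w' → 'yw'
j=3: add w[4]='v' → 'ywv'
j=4: add w[0]='r' → 'ywvr'
j=5: add w[1]='s' → 'ywvrs'
j=6: add w[2]='y' → 'ywvrsy'

ywvrsy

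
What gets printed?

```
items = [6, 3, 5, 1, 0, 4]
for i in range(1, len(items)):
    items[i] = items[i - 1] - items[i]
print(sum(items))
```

i=1: items[1] = 6-3 = 3 → [6, 3, 5, 1, 0, 4]
i=2: items[2] = 3-5 = -2 → [6, 3, -2, 1, 0, 4]
i=3: items[3] = (-2)-1 = -3 → [6, 3, -2, -3, 0, 4]
i=4: items[4] = (-3)-0 = -3 → [6, 3, -2, -3, -3, 4]
i=5: items[5] = (-3)-4 = -7 → [6, 3, -2, -3, -3, -7]
sum = -6

-6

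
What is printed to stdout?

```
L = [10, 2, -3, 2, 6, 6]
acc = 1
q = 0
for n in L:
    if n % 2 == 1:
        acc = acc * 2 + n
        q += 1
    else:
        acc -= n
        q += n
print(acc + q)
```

n=10: not odd, acc = 1-10 = -9; q=10
n=2: not odd, acc = (-9)-2 = -11; q=12
n=-3: odd, acc = (-11)*2+(-3) = -25; q=13
n=2: not odd, acc = (-25)-2 = -27; q=15
n=6: not odd, acc = (-27)-6 = -33; q=21
n=6: not odd, acc = (-33)-6 = -39; q=27
acc+q = (-39)+27 = -12

-12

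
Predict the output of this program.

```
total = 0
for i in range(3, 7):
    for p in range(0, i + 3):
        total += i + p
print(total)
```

i=3,p=0: total = 0+3 = 3
i=3,p=1: total = 3+4 = 7
i=3,p=2: total = 7+5 = 12
i=3,p=3: total = 12+6 = 18
i=3,p=4: total = 18+7 = 25
i=3,p=5: total = 25+8 = 33
i=4,p=0: total = 33+4 = 37
i=4,p=1: total = 37+5 = 42
i=4,p=2: total = 42+6 = 48
i=4,p=3: total = 48+7 = 55
i=4,p=4: total = 55+8 = 63
i=4,p=5: total = 63+9 = 72
i=4,p=6: total = 72+10 = 82
i=5,p=0: total = 82+5 = 87
i=5,p=1: total = 87+6 = 93
i=5,p=2: total = 93+7 = 100
i=5,p=3: total = 100+8 = 108
i=5,p=4: total = 108+9 = 117
i=5,p=5: total = 117+10 = 127
i=5,p=6: total = 127+11 = 138
i=5,p=7: total = 138+12 = 150
i=6,p=0: total = 150+6 = 156
i=6,p=1: total = 156+7 = 163
i=6,p=2: total = 163+8 = 171
i=6,p=3: total = 171+9 = 180
i=6,p=4: total = 180+10 = 190
i=6,p=5: total = 190+11 = 201
i=6,p=6: total = 201+12 = 213
i=6,p=7: total = 213+13 = 226
i=6,p=8: total = 226+14 = 240

240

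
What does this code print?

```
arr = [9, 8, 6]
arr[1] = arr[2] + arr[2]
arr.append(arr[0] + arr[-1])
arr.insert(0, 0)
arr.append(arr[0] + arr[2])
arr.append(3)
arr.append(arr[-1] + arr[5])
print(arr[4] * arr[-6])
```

180

arr[1] = arr[2]+arr[2] = 6+6 = 12 → [9, 12, 6]
append arr[0]+arr[-1] = 9+6 = 15 → [9, 12, 6, 15]
insert 0 at 0 → [0, 9, 12, 6, 15]
append arr[0]+arr[2] = 0+12 = 12 → [0, 9, 12, 6, 15, 12]
append 3 → [0, 9, 12, 6, 15, 12, 3]
append arr[-1]+arr[5] = 3+12 = 15 → [0, 9, 12, 6, 15, 12, 3, 15]
arr[4]*arr[-6] = 15*12 = 180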